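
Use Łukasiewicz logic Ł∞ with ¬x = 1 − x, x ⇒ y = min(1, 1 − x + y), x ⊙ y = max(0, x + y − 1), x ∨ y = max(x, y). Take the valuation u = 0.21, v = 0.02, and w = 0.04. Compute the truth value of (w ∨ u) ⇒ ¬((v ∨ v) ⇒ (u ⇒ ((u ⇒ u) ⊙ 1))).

w ∨ u = max(0.04, 0.21) = 0.21
v ∨ v = max(0.02, 0.02) = 0.02
u ⇒ u = min(1, 1 − 0.21 + 0.21) = min(1, 1.00) = 1.00
(u ⇒ u) ⊙ 1 = max(0, 1.00 + 1.00 − 1) = max(0, 1.00) = 1.00
u ⇒ ((u ⇒ u) ⊙ 1) = min(1, 1 − 0.21 + 1.00) = min(1, 1.79) = 1.00
(v ∨ v) ⇒ (u ⇒ ((u ⇒ u) ⊙ 1)) = min(1, 1 − 0.02 + 1.00) = min(1, 1.98) = 1.00
¬((v ∨ v) ⇒ (u ⇒ ((u ⇒ u) ⊙ 1))) = 1 − 1.00 = 0.00
(w ∨ u) ⇒ ¬((v ∨ v) ⇒ (u ⇒ ((u ⇒ u) ⊙ 1))) = min(1, 1 − 0.21 + 0.00) = min(1, 0.79) = 0.79

0.79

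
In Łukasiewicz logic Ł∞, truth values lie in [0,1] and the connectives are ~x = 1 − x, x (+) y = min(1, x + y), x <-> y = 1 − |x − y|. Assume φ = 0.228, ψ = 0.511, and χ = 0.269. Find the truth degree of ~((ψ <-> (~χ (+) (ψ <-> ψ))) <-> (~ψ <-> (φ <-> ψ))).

~χ = 1 − 0.269 = 0.731
ψ <-> ψ = 1 − |0.511 − 0.511| = 1 − 0.000 = 1.000
~χ (+) (ψ <-> ψ) = min(1, 0.731 + 1.000) = min(1, 1.731) = 1.000
ψ <-> (~χ (+) (ψ <-> ψ)) = 1 − |0.511 − 1.000| = 1 − 0.489 = 0.511
~ψ = 1 − 0.511 = 0.489
φ <-> ψ = 1 − |0.228 − 0.511| = 1 − 0.283 = 0.717
~ψ <-> (φ <-> ψ) = 1 − |0.489 − 0.717| = 1 − 0.228 = 0.772
(ψ <-> (~χ (+) (ψ <-> ψ))) <-> (~ψ <-> (φ <-> ψ)) = 1 − |0.511 − 0.772| = 1 − 0.261 = 0.739
~((ψ <-> (~χ (+) (ψ <-> ψ))) <-> (~ψ <-> (φ <-> ψ))) = 1 − 0.739 = 0.261

0.261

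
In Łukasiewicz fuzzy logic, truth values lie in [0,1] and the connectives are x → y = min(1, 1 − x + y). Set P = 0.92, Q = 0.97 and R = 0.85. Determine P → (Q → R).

Q → R = min(1, 1 − 0.97 + 0.85) = min(1, 0.88) = 0.88
P → (Q → R) = min(1, 1 − 0.92 + 0.88) = min(1, 0.96) = 0.96

0.96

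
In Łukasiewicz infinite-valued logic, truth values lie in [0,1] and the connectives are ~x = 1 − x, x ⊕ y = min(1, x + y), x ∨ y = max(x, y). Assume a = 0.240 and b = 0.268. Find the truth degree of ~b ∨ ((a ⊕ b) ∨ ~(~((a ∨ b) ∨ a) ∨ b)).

~b = 1 − 0.268 = 0.732
a ⊕ b = min(1, 0.240 + 0.268) = min(1, 0.508) = 0.508
a ∨ b = max(0.240, 0.268) = 0.268
(a ∨ b) ∨ a = max(0.268, 0.240) = 0.268
~((a ∨ b) ∨ a) = 1 − 0.268 = 0.732
~((a ∨ b) ∨ a) ∨ b = max(0.732, 0.268) = 0.732
~(~((a ∨ b) ∨ a) ∨ b) = 1 − 0.732 = 0.268
(a ⊕ b) ∨ ~(~((a ∨ b) ∨ a) ∨ b) = max(0.508, 0.268) = 0.508
~b ∨ ((a ⊕ b) ∨ ~(~((a ∨ b) ∨ a) ∨ b)) = max(0.732, 0.508) = 0.732

0.732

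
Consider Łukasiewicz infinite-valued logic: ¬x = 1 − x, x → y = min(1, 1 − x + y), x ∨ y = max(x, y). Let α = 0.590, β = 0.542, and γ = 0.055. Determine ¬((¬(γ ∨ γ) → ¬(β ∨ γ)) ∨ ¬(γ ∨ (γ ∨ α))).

γ ∨ γ = max(0.055, 0.055) = 0.055
¬(γ ∨ γ) = 1 − 0.055 = 0.945
β ∨ γ = max(0.542, 0.055) = 0.542
¬(β ∨ γ) = 1 − 0.542 = 0.458
¬(γ ∨ γ) → ¬(β ∨ γ) = min(1, 1 − 0.945 + 0.458) = min(1, 0.513) = 0.513
γ ∨ α = max(0.055, 0.590) = 0.590
γ ∨ (γ ∨ α) = max(0.055, 0.590) = 0.590
¬(γ ∨ (γ ∨ α)) = 1 − 0.590 = 0.410
(¬(γ ∨ γ) → ¬(β ∨ γ)) ∨ ¬(γ ∨ (γ ∨ α)) = max(0.513, 0.410) = 0.513
¬((¬(γ ∨ γ) → ¬(β ∨ γ)) ∨ ¬(γ ∨ (γ ∨ α))) = 1 − 0.513 = 0.487

0.487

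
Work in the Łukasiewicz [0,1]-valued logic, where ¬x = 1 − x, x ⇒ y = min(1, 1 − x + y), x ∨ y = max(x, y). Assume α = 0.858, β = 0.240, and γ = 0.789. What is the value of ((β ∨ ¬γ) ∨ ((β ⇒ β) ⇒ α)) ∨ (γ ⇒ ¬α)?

¬γ = 1 − 0.789 = 0.211
β ∨ ¬γ = max(0.240, 0.211) = 0.240
β ⇒ β = min(1, 1 − 0.240 + 0.240) = min(1, 1.000) = 1.000
(β ⇒ β) ⇒ α = min(1, 1 − 1.000 + 0.858) = min(1, 0.858) = 0.858
(β ∨ ¬γ) ∨ ((β ⇒ β) ⇒ α) = max(0.240, 0.858) = 0.858
¬α = 1 − 0.858 = 0.142
γ ⇒ ¬α = min(1, 1 − 0.789 + 0.142) = min(1, 0.353) = 0.353
((β ∨ ¬γ) ∨ ((β ⇒ β) ⇒ α)) ∨ (γ ⇒ ¬α) = max(0.858, 0.353) = 0.858

0.858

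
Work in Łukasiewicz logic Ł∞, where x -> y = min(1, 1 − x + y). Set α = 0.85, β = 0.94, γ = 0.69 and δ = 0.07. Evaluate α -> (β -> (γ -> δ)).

0.59

γ -> δ = min(1, 1 − 0.69 + 0.07) = min(1, 0.38) = 0.38
β -> (γ -> δ) = min(1, 1 − 0.94 + 0.38) = min(1, 0.44) = 0.44
α -> (β -> (γ -> δ)) = min(1, 1 − 0.85 + 0.44) = min(1, 0.59) = 0.59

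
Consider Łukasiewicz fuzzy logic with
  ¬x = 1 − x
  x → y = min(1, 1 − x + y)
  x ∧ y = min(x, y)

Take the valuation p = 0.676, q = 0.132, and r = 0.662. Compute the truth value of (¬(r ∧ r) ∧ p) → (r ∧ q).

r ∧ r = min(0.662, 0.662) = 0.662
¬(r ∧ r) = 1 − 0.662 = 0.338
¬(r ∧ r) ∧ p = min(0.338, 0.676) = 0.338
r ∧ q = min(0.662, 0.132) = 0.132
(¬(r ∧ r) ∧ p) → (r ∧ q) = min(1, 1 − 0.338 + 0.132) = min(1, 0.794) = 0.794

0.794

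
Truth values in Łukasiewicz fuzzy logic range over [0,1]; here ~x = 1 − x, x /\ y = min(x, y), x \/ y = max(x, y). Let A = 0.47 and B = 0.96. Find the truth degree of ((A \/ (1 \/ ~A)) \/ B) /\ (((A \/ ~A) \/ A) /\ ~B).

~A = 1 − 0.47 = 0.53
1 \/ ~A = max(1.00, 0.53) = 1.00
A \/ (1 \/ ~A) = max(0.47, 1.00) = 1.00
(A \/ (1 \/ ~A)) \/ B = max(1.00, 0.96) = 1.00
A \/ ~A = max(0.47, 0.53) = 0.53
(A \/ ~A) \/ A = max(0.53, 0.47) = 0.53
~B = 1 − 0.96 = 0.04
((A \/ ~A) \/ A) /\ ~B = min(0.53, 0.04) = 0.04
((A \/ (1 \/ ~A)) \/ B) /\ (((A \/ ~A) \/ A) /\ ~B) = min(1.00, 0.04) = 0.04

0.04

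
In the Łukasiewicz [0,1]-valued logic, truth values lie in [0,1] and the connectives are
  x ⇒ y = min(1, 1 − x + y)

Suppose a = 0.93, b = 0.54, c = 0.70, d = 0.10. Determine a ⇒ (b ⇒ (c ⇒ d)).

c ⇒ d = min(1, 1 − 0.70 + 0.10) = min(1, 0.40) = 0.40
b ⇒ (c ⇒ d) = min(1, 1 − 0.54 + 0.40) = min(1, 0.86) = 0.86
a ⇒ (b ⇒ (c ⇒ d)) = min(1, 1 − 0.93 + 0.86) = min(1, 0.93) = 0.93

0.93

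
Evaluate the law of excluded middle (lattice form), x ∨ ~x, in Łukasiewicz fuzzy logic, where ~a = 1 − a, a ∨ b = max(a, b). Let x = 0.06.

0.94

~x = 1 − 0.06 = 0.94
x ∨ ~x = max(0.06, 0.94) = 0.94
(The value 0.94 < 1 shows this instance is not satisfied; not a Ł∞-tautology — its value is max(a, 1−a).)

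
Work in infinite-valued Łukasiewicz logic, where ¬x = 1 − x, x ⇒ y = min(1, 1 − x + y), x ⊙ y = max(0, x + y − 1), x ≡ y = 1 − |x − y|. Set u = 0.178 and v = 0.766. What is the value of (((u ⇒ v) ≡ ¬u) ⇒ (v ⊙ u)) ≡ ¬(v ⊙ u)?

0.178

u ⇒ v = min(1, 1 − 0.178 + 0.766) = min(1, 1.588) = 1.000
¬u = 1 − 0.178 = 0.822
(u ⇒ v) ≡ ¬u = 1 − |1.000 − 0.822| = 1 − 0.178 = 0.822
v ⊙ u = max(0, 0.766 + 0.178 − 1) = max(0, -0.056) = 0.000
((u ⇒ v) ≡ ¬u) ⇒ (v ⊙ u) = min(1, 1 − 0.822 + 0.000) = min(1, 0.178) = 0.178
¬(v ⊙ u) = 1 − 0.000 = 1.000
(((u ⇒ v) ≡ ¬u) ⇒ (v ⊙ u)) ≡ ¬(v ⊙ u) = 1 − |0.178 − 1.000| = 1 − 0.822 = 0.178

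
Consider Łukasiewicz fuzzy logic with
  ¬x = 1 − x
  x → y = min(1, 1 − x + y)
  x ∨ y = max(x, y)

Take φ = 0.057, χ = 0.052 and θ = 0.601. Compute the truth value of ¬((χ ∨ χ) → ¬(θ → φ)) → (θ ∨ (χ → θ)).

1.000

χ ∨ χ = max(0.052, 0.052) = 0.052
θ → φ = min(1, 1 − 0.601 + 0.057) = min(1, 0.456) = 0.456
¬(θ → φ) = 1 − 0.456 = 0.544
(χ ∨ χ) → ¬(θ → φ) = min(1, 1 − 0.052 + 0.544) = min(1, 1.492) = 1.000
¬((χ ∨ χ) → ¬(θ → φ)) = 1 − 1.000 = 0.000
χ → θ = min(1, 1 − 0.052 + 0.601) = min(1, 1.549) = 1.000
θ ∨ (χ → θ) = max(0.601, 1.000) = 1.000
¬((χ ∨ χ) → ¬(θ → φ)) → (θ ∨ (χ → θ)) = min(1, 1 − 0.000 + 1.000) = min(1, 2.000) = 1.000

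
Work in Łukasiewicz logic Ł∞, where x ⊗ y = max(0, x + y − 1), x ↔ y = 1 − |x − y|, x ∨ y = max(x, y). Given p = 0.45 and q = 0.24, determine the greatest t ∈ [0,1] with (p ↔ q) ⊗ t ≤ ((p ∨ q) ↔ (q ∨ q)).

1.00

p ↔ q = 1 − |0.45 − 0.24| = 1 − 0.21 = 0.79
So the left factor is p ↔ q = 0.79.
p ∨ q = max(0.45, 0.24) = 0.45
q ∨ q = max(0.24, 0.24) = 0.24
(p ∨ q) ↔ (q ∨ q) = 1 − |0.45 − 0.24| = 1 − 0.21 = 0.79
So the right-hand bound is (p ∨ q) ↔ (q ∨ q) = 0.79.
The residuum of the Łukasiewicz t-norm gives the supremum: min(1, 1 − 0.79 + 0.79).
1 − 0.79 + 0.79 = 1.00, so t = min(1, 1.00) = 1.00.
Check: 0.79 ⊗ 1.00 = max(0, 0.79) = 0.79 ≤ 0.79.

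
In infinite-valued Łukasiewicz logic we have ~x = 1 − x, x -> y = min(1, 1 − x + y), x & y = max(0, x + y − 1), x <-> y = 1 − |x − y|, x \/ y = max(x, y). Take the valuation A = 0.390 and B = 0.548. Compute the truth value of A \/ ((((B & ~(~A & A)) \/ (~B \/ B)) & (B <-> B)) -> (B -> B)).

1.000

~A = 1 − 0.390 = 0.610
~A & A = max(0, 0.610 + 0.390 − 1) = max(0, 0.000) = 0.000
~(~A & A) = 1 − 0.000 = 1.000
B & ~(~A & A) = max(0, 0.548 + 1.000 − 1) = max(0, 0.548) = 0.548
~B = 1 − 0.548 = 0.452
~B \/ B = max(0.452, 0.548) = 0.548
(B & ~(~A & A)) \/ (~B \/ B) = max(0.548, 0.548) = 0.548
B <-> B = 1 − |0.548 − 0.548| = 1 − 0.000 = 1.000
((B & ~(~A & A)) \/ (~B \/ B)) & (B <-> B) = max(0, 0.548 + 1.000 − 1) = max(0, 0.548) = 0.548
B -> B = min(1, 1 − 0.548 + 0.548) = min(1, 1.000) = 1.000
(((B & ~(~A & A)) \/ (~B \/ B)) & (B <-> B)) -> (B -> B) = min(1, 1 − 0.548 + 1.000) = min(1, 1.452) = 1.000
A \/ ((((B & ~(~A & A)) \/ (~B \/ B)) & (B <-> B)) -> (B -> B)) = max(0.390, 1.000) = 1.000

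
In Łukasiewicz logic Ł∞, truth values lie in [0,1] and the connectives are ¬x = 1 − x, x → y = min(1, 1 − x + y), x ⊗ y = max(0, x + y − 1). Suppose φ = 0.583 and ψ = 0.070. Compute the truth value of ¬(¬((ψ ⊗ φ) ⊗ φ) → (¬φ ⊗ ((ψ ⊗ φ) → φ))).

ψ ⊗ φ = max(0, 0.070 + 0.583 − 1) = max(0, -0.347) = 0.000
(ψ ⊗ φ) ⊗ φ = max(0, 0.000 + 0.583 − 1) = max(0, -0.417) = 0.000
¬((ψ ⊗ φ) ⊗ φ) = 1 − 0.000 = 1.000
¬φ = 1 − 0.583 = 0.417
(ψ ⊗ φ) → φ = min(1, 1 − 0.000 + 0.583) = min(1, 1.583) = 1.000
¬φ ⊗ ((ψ ⊗ φ) → φ) = max(0, 0.417 + 1.000 − 1) = max(0, 0.417) = 0.417
¬((ψ ⊗ φ) ⊗ φ) → (¬φ ⊗ ((ψ ⊗ φ) → φ)) = min(1, 1 − 1.000 + 0.417) = min(1, 0.417) = 0.417
¬(¬((ψ ⊗ φ) ⊗ φ) → (¬φ ⊗ ((ψ ⊗ φ) → φ))) = 1 − 0.417 = 0.583

0.583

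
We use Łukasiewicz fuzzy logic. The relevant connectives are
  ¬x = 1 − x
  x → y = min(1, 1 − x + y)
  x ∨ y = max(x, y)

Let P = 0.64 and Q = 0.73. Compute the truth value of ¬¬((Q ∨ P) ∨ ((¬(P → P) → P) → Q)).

Q ∨ P = max(0.73, 0.64) = 0.73
P → P = min(1, 1 − 0.64 + 0.64) = min(1, 1.00) = 1.00
¬(P → P) = 1 − 1.00 = 0.00
¬(P → P) → P = min(1, 1 − 0.00 + 0.64) = min(1, 1.64) = 1.00
(¬(P → P) → P) → Q = min(1, 1 − 1.00 + 0.73) = min(1, 0.73) = 0.73
(Q ∨ P) ∨ ((¬(P → P) → P) → Q) = max(0.73, 0.73) = 0.73
¬((Q ∨ P) ∨ ((¬(P → P) → P) → Q)) = 1 − 0.73 = 0.27
¬¬((Q ∨ P) ∨ ((¬(P → P) → P) → Q)) = 1 − 0.27 = 0.73

0.73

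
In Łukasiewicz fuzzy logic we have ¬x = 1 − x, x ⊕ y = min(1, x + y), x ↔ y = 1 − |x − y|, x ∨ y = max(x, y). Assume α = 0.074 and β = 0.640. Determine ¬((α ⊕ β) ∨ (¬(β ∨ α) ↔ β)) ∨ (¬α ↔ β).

α ⊕ β = min(1, 0.074 + 0.640) = min(1, 0.714) = 0.714
β ∨ α = max(0.640, 0.074) = 0.640
¬(β ∨ α) = 1 − 0.640 = 0.360
¬(β ∨ α) ↔ β = 1 − |0.360 − 0.640| = 1 − 0.280 = 0.720
(α ⊕ β) ∨ (¬(β ∨ α) ↔ β) = max(0.714, 0.720) = 0.720
¬((α ⊕ β) ∨ (¬(β ∨ α) ↔ β)) = 1 − 0.720 = 0.280
¬α = 1 − 0.074 = 0.926
¬α ↔ β = 1 − |0.926 − 0.640| = 1 − 0.286 = 0.714
¬((α ⊕ β) ∨ (¬(β ∨ α) ↔ β)) ∨ (¬α ↔ β) = max(0.280, 0.714) = 0.714

0.714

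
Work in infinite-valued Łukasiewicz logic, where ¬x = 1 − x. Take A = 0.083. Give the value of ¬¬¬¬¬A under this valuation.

0.917

¬A = 1 − 0.083 = 0.917
¬¬A = 1 − 0.917 = 0.083
¬¬¬A = 1 − 0.083 = 0.917
¬¬¬¬A = 1 − 0.917 = 0.083
¬¬¬¬¬A = 1 − 0.083 = 0.917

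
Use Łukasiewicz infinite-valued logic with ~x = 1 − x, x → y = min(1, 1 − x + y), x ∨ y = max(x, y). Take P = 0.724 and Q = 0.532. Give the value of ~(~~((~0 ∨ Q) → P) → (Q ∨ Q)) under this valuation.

~0 = 1 − 0.000 = 1.000
~0 ∨ Q = max(1.000, 0.532) = 1.000
(~0 ∨ Q) → P = min(1, 1 − 1.000 + 0.724) = min(1, 0.724) = 0.724
~((~0 ∨ Q) → P) = 1 − 0.724 = 0.276
~~((~0 ∨ Q) → P) = 1 − 0.276 = 0.724
Q ∨ Q = max(0.532, 0.532) = 0.532
~~((~0 ∨ Q) → P) → (Q ∨ Q) = min(1, 1 − 0.724 + 0.532) = min(1, 0.808) = 0.808
~(~~((~0 ∨ Q) → P) → (Q ∨ Q)) = 1 − 0.808 = 0.192

0.192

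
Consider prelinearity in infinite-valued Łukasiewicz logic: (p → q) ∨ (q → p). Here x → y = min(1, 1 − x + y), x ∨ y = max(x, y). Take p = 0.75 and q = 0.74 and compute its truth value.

1.00

p → q = min(1, 1 − 0.75 + 0.74) = min(1, 0.99) = 0.99
q → p = min(1, 1 − 0.74 + 0.75) = min(1, 1.01) = 1.00
(p → q) ∨ (q → p) = max(0.99, 1.00) = 1.00
(As expected: a Ł∞-tautology — holds in every MV-chain.)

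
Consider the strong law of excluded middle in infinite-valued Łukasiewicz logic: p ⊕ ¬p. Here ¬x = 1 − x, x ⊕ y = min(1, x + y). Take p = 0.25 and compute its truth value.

1.00

¬p = 1 − 0.25 = 0.75
p ⊕ ¬p = min(1, 0.25 + 0.75) = min(1, 1.00) = 1.00
(As expected: always 1 in Ł∞ since a ⊕ (1−a) = 1.)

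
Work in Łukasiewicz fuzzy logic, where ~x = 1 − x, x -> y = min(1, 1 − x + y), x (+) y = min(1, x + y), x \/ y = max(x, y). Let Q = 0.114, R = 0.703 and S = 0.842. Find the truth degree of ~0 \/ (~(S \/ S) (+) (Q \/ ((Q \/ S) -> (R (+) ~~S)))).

1.000

~0 = 1 − 0.000 = 1.000
S \/ S = max(0.842, 0.842) = 0.842
~(S \/ S) = 1 − 0.842 = 0.158
Q \/ S = max(0.114, 0.842) = 0.842
~S = 1 − 0.842 = 0.158
~~S = 1 − 0.158 = 0.842
R (+) ~~S = min(1, 0.703 + 0.842) = min(1, 1.545) = 1.000
(Q \/ S) -> (R (+) ~~S) = min(1, 1 − 0.842 + 1.000) = min(1, 1.158) = 1.000
Q \/ ((Q \/ S) -> (R (+) ~~S)) = max(0.114, 1.000) = 1.000
~(S \/ S) (+) (Q \/ ((Q \/ S) -> (R (+) ~~S))) = min(1, 0.158 + 1.000) = min(1, 1.158) = 1.000
~0 \/ (~(S \/ S) (+) (Q \/ ((Q \/ S) -> (R (+) ~~S)))) = max(1.000, 1.000) = 1.000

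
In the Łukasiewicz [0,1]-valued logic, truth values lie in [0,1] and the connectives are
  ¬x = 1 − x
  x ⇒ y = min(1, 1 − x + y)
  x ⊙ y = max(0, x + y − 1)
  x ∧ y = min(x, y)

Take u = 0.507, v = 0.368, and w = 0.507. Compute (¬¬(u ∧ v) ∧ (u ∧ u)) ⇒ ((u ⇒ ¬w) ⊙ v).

u ∧ v = min(0.507, 0.368) = 0.368
¬(u ∧ v) = 1 − 0.368 = 0.632
¬¬(u ∧ v) = 1 − 0.632 = 0.368
u ∧ u = min(0.507, 0.507) = 0.507
¬¬(u ∧ v) ∧ (u ∧ u) = min(0.368, 0.507) = 0.368
¬w = 1 − 0.507 = 0.493
u ⇒ ¬w = min(1, 1 − 0.507 + 0.493) = min(1, 0.986) = 0.986
(u ⇒ ¬w) ⊙ v = max(0, 0.986 + 0.368 − 1) = max(0, 0.354) = 0.354
(¬¬(u ∧ v) ∧ (u ∧ u)) ⇒ ((u ⇒ ¬w) ⊙ v) = min(1, 1 − 0.368 + 0.354) = min(1, 0.986) = 0.986

0.986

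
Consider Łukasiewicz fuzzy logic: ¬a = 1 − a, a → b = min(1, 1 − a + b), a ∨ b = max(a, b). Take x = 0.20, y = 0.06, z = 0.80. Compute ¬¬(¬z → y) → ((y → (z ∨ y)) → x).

0.34

¬z = 1 − 0.80 = 0.20
¬z → y = min(1, 1 − 0.20 + 0.06) = min(1, 0.86) = 0.86
¬(¬z → y) = 1 − 0.86 = 0.14
¬¬(¬z → y) = 1 − 0.14 = 0.86
z ∨ y = max(0.80, 0.06) = 0.80
y → (z ∨ y) = min(1, 1 − 0.06 + 0.80) = min(1, 1.74) = 1.00
(y → (z ∨ y)) → x = min(1, 1 − 1.00 + 0.20) = min(1, 0.20) = 0.20
¬¬(¬z → y) → ((y → (z ∨ y)) → x) = min(1, 1 − 0.86 + 0.20) = min(1, 0.34) = 0.34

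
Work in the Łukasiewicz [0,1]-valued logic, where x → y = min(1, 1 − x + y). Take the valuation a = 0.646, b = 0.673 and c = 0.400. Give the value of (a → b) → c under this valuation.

0.400

a → b = min(1, 1 − 0.646 + 0.673) = min(1, 1.027) = 1.000
(a → b) → c = min(1, 1 − 1.000 + 0.400) = min(1, 0.400) = 0.400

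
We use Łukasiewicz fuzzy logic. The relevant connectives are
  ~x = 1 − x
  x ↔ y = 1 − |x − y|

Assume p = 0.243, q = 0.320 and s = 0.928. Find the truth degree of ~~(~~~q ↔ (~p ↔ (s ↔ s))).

~q = 1 − 0.320 = 0.680
~~q = 1 − 0.680 = 0.320
~~~q = 1 − 0.320 = 0.680
~p = 1 − 0.243 = 0.757
s ↔ s = 1 − |0.928 − 0.928| = 1 − 0.000 = 1.000
~p ↔ (s ↔ s) = 1 − |0.757 − 1.000| = 1 − 0.243 = 0.757
~~~q ↔ (~p ↔ (s ↔ s)) = 1 − |0.680 − 0.757| = 1 − 0.077 = 0.923
~(~~~q ↔ (~p ↔ (s ↔ s))) = 1 − 0.923 = 0.077
~~(~~~q ↔ (~p ↔ (s ↔ s))) = 1 − 0.077 = 0.923

0.923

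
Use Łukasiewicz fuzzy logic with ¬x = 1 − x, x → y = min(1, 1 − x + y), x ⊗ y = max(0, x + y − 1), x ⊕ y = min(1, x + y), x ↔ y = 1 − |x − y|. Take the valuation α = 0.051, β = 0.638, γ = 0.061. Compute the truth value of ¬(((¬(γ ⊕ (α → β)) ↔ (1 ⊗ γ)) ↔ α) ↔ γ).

0.051

α → β = min(1, 1 − 0.051 + 0.638) = min(1, 1.587) = 1.000
γ ⊕ (α → β) = min(1, 0.061 + 1.000) = min(1, 1.061) = 1.000
¬(γ ⊕ (α → β)) = 1 − 1.000 = 0.000
1 ⊗ γ = max(0, 1.000 + 0.061 − 1) = max(0, 0.061) = 0.061
¬(γ ⊕ (α → β)) ↔ (1 ⊗ γ) = 1 − |0.000 − 0.061| = 1 − 0.061 = 0.939
(¬(γ ⊕ (α → β)) ↔ (1 ⊗ γ)) ↔ α = 1 − |0.939 − 0.051| = 1 − 0.888 = 0.112
((¬(γ ⊕ (α → β)) ↔ (1 ⊗ γ)) ↔ α) ↔ γ = 1 − |0.112 − 0.061| = 1 − 0.051 = 0.949
¬(((¬(γ ⊕ (α → β)) ↔ (1 ⊗ γ)) ↔ α) ↔ γ) = 1 − 0.949 = 0.051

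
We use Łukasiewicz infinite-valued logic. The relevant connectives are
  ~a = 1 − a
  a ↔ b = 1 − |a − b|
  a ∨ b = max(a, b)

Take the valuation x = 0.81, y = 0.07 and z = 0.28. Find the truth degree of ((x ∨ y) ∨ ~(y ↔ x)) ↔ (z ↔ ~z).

0.75

x ∨ y = max(0.81, 0.07) = 0.81
y ↔ x = 1 − |0.07 − 0.81| = 1 − 0.74 = 0.26
~(y ↔ x) = 1 − 0.26 = 0.74
(x ∨ y) ∨ ~(y ↔ x) = max(0.81, 0.74) = 0.81
~z = 1 − 0.28 = 0.72
z ↔ ~z = 1 − |0.28 − 0.72| = 1 − 0.44 = 0.56
((x ∨ y) ∨ ~(y ↔ x)) ↔ (z ↔ ~z) = 1 − |0.81 − 0.56| = 1 − 0.25 = 0.75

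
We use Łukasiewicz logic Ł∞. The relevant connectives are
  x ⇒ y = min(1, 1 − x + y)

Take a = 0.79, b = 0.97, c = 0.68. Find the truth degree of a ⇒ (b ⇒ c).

b ⇒ c = min(1, 1 − 0.97 + 0.68) = min(1, 0.71) = 0.71
a ⇒ (b ⇒ c) = min(1, 1 − 0.79 + 0.71) = min(1, 0.92) = 0.92

0.92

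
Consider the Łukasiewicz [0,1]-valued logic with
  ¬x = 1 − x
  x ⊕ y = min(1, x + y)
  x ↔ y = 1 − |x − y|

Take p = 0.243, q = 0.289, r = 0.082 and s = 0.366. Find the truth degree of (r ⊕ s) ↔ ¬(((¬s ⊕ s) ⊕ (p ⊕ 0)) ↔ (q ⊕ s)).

r ⊕ s = min(1, 0.082 + 0.366) = min(1, 0.448) = 0.448
¬s = 1 − 0.366 = 0.634
¬s ⊕ s = min(1, 0.634 + 0.366) = min(1, 1.000) = 1.000
p ⊕ 0 = min(1, 0.243 + 0.000) = min(1, 0.243) = 0.243
(¬s ⊕ s) ⊕ (p ⊕ 0) = min(1, 1.000 + 0.243) = min(1, 1.243) = 1.000
q ⊕ s = min(1, 0.289 + 0.366) = min(1, 0.655) = 0.655
((¬s ⊕ s) ⊕ (p ⊕ 0)) ↔ (q ⊕ s) = 1 − |1.000 − 0.655| = 1 − 0.345 = 0.655
¬(((¬s ⊕ s) ⊕ (p ⊕ 0)) ↔ (q ⊕ s)) = 1 − 0.655 = 0.345
(r ⊕ s) ↔ ¬(((¬s ⊕ s) ⊕ (p ⊕ 0)) ↔ (q ⊕ s)) = 1 − |0.448 − 0.345| = 1 − 0.103 = 0.897

0.897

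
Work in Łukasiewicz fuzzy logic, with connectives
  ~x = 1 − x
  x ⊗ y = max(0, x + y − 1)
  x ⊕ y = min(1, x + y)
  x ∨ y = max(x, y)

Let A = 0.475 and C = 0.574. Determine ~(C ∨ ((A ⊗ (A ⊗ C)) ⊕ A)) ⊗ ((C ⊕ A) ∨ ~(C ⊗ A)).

A ⊗ C = max(0, 0.475 + 0.574 − 1) = max(0, 0.049) = 0.049
A ⊗ (A ⊗ C) = max(0, 0.475 + 0.049 − 1) = max(0, -0.476) = 0.000
(A ⊗ (A ⊗ C)) ⊕ A = min(1, 0.000 + 0.475) = min(1, 0.475) = 0.475
C ∨ ((A ⊗ (A ⊗ C)) ⊕ A) = max(0.574, 0.475) = 0.574
~(C ∨ ((A ⊗ (A ⊗ C)) ⊕ A)) = 1 − 0.574 = 0.426
C ⊕ A = min(1, 0.574 + 0.475) = min(1, 1.049) = 1.000
C ⊗ A = max(0, 0.574 + 0.475 − 1) = max(0, 0.049) = 0.049
~(C ⊗ A) = 1 − 0.049 = 0.951
(C ⊕ A) ∨ ~(C ⊗ A) = max(1.000, 0.951) = 1.000
~(C ∨ ((A ⊗ (A ⊗ C)) ⊕ A)) ⊗ ((C ⊕ A) ∨ ~(C ⊗ A)) = max(0, 0.426 + 1.000 − 1) = max(0, 0.426) = 0.426

0.426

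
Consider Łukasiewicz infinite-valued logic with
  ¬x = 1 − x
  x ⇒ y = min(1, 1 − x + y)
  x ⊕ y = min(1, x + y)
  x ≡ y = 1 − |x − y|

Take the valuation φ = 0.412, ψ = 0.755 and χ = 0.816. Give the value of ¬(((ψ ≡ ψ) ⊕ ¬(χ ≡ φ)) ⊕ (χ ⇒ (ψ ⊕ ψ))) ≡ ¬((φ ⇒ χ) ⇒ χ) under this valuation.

0.816

ψ ≡ ψ = 1 − |0.755 − 0.755| = 1 − 0.000 = 1.000
χ ≡ φ = 1 − |0.816 − 0.412| = 1 − 0.404 = 0.596
¬(χ ≡ φ) = 1 − 0.596 = 0.404
(ψ ≡ ψ) ⊕ ¬(χ ≡ φ) = min(1, 1.000 + 0.404) = min(1, 1.404) = 1.000
ψ ⊕ ψ = min(1, 0.755 + 0.755) = min(1, 1.510) = 1.000
χ ⇒ (ψ ⊕ ψ) = min(1, 1 − 0.816 + 1.000) = min(1, 1.184) = 1.000
((ψ ≡ ψ) ⊕ ¬(χ ≡ φ)) ⊕ (χ ⇒ (ψ ⊕ ψ)) = min(1, 1.000 + 1.000) = min(1, 2.000) = 1.000
¬(((ψ ≡ ψ) ⊕ ¬(χ ≡ φ)) ⊕ (χ ⇒ (ψ ⊕ ψ))) = 1 − 1.000 = 0.000
φ ⇒ χ = min(1, 1 − 0.412 + 0.816) = min(1, 1.404) = 1.000
(φ ⇒ χ) ⇒ χ = min(1, 1 − 1.000 + 0.816) = min(1, 0.816) = 0.816
¬((φ ⇒ χ) ⇒ χ) = 1 − 0.816 = 0.184
¬(((ψ ≡ ψ) ⊕ ¬(χ ≡ φ)) ⊕ (χ ⇒ (ψ ⊕ ψ))) ≡ ¬((φ ⇒ χ) ⇒ χ) = 1 − |0.000 − 0.184| = 1 − 0.184 = 0.816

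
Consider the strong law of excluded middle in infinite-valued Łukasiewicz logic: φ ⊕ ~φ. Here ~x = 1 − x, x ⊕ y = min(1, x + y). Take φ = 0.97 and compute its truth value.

~φ = 1 − 0.97 = 0.03
φ ⊕ ~φ = min(1, 0.97 + 0.03) = min(1, 1.00) = 1.00
(As expected: always 1 in Ł∞ since a ⊕ (1−a) = 1.)

1.00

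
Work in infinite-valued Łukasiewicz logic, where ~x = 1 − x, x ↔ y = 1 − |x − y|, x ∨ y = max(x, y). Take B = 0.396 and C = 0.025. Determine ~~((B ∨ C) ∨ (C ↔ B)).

B ∨ C = max(0.396, 0.025) = 0.396
C ↔ B = 1 − |0.025 − 0.396| = 1 − 0.371 = 0.629
(B ∨ C) ∨ (C ↔ B) = max(0.396, 0.629) = 0.629
~((B ∨ C) ∨ (C ↔ B)) = 1 − 0.629 = 0.371
~~((B ∨ C) ∨ (C ↔ B)) = 1 − 0.371 = 0.629

0.629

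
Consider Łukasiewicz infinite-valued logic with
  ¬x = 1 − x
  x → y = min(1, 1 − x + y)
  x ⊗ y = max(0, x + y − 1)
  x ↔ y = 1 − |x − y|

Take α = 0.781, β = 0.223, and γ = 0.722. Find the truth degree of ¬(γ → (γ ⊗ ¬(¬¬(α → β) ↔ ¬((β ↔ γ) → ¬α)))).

0.722

α → β = min(1, 1 − 0.781 + 0.223) = min(1, 0.442) = 0.442
¬(α → β) = 1 − 0.442 = 0.558
¬¬(α → β) = 1 − 0.558 = 0.442
β ↔ γ = 1 − |0.223 − 0.722| = 1 − 0.499 = 0.501
¬α = 1 − 0.781 = 0.219
(β ↔ γ) → ¬α = min(1, 1 − 0.501 + 0.219) = min(1, 0.718) = 0.718
¬((β ↔ γ) → ¬α) = 1 − 0.718 = 0.282
¬¬(α → β) ↔ ¬((β ↔ γ) → ¬α) = 1 − |0.442 − 0.282| = 1 − 0.160 = 0.840
¬(¬¬(α → β) ↔ ¬((β ↔ γ) → ¬α)) = 1 − 0.840 = 0.160
γ ⊗ ¬(¬¬(α → β) ↔ ¬((β ↔ γ) → ¬α)) = max(0, 0.722 + 0.160 − 1) = max(0, -0.118) = 0.000
γ → (γ ⊗ ¬(¬¬(α → β) ↔ ¬((β ↔ γ) → ¬α))) = min(1, 1 − 0.722 + 0.000) = min(1, 0.278) = 0.278
¬(γ → (γ ⊗ ¬(¬¬(α → β) ↔ ¬((β ↔ γ) → ¬α)))) = 1 − 0.278 = 0.722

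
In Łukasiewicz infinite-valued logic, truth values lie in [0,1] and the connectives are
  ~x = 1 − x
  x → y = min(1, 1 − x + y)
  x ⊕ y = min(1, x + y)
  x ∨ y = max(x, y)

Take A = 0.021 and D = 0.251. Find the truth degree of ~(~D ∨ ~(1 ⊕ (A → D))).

0.251

~D = 1 − 0.251 = 0.749
A → D = min(1, 1 − 0.021 + 0.251) = min(1, 1.230) = 1.000
1 ⊕ (A → D) = min(1, 1.000 + 1.000) = min(1, 2.000) = 1.000
~(1 ⊕ (A → D)) = 1 − 1.000 = 0.000
~D ∨ ~(1 ⊕ (A → D)) = max(0.749, 0.000) = 0.749
~(~D ∨ ~(1 ⊕ (A → D))) = 1 − 0.749 = 0.251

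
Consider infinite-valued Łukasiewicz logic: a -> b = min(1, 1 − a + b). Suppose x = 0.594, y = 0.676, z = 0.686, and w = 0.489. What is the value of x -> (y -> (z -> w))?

z -> w = min(1, 1 − 0.686 + 0.489) = min(1, 0.803) = 0.803
y -> (z -> w) = min(1, 1 − 0.676 + 0.803) = min(1, 1.127) = 1.000
x -> (y -> (z -> w)) = min(1, 1 − 0.594 + 1.000) = min(1, 1.406) = 1.000

1.000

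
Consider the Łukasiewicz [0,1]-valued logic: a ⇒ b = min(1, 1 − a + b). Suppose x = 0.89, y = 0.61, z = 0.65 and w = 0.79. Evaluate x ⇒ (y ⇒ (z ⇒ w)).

1.00

z ⇒ w = min(1, 1 − 0.65 + 0.79) = min(1, 1.14) = 1.00
y ⇒ (z ⇒ w) = min(1, 1 − 0.61 + 1.00) = min(1, 1.39) = 1.00
x ⇒ (y ⇒ (z ⇒ w)) = min(1, 1 − 0.89 + 1.00) = min(1, 1.11) = 1.00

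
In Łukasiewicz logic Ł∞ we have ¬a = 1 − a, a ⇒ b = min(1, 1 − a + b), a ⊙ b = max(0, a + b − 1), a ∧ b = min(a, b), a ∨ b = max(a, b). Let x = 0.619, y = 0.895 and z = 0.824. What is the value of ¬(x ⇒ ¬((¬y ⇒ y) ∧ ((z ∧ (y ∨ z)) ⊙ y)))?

¬y = 1 − 0.895 = 0.105
¬y ⇒ y = min(1, 1 − 0.105 + 0.895) = min(1, 1.790) = 1.000
y ∨ z = max(0.895, 0.824) = 0.895
z ∧ (y ∨ z) = min(0.824, 0.895) = 0.824
(z ∧ (y ∨ z)) ⊙ y = max(0, 0.824 + 0.895 − 1) = max(0, 0.719) = 0.719
(¬y ⇒ y) ∧ ((z ∧ (y ∨ z)) ⊙ y) = min(1.000, 0.719) = 0.719
¬((¬y ⇒ y) ∧ ((z ∧ (y ∨ z)) ⊙ y)) = 1 − 0.719 = 0.281
x ⇒ ¬((¬y ⇒ y) ∧ ((z ∧ (y ∨ z)) ⊙ y)) = min(1, 1 − 0.619 + 0.281) = min(1, 0.662) = 0.662
¬(x ⇒ ¬((¬y ⇒ y) ∧ ((z ∧ (y ∨ z)) ⊙ y))) = 1 − 0.662 = 0.338

0.338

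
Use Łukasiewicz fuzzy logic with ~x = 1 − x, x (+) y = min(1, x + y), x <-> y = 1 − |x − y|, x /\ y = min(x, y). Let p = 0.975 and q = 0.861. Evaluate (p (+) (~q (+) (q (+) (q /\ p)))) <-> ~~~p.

~q = 1 − 0.861 = 0.139
q /\ p = min(0.861, 0.975) = 0.861
q (+) (q /\ p) = min(1, 0.861 + 0.861) = min(1, 1.722) = 1.000
~q (+) (q (+) (q /\ p)) = min(1, 0.139 + 1.000) = min(1, 1.139) = 1.000
p (+) (~q (+) (q (+) (q /\ p))) = min(1, 0.975 + 1.000) = min(1, 1.975) = 1.000
~p = 1 − 0.975 = 0.025
~~p = 1 − 0.025 = 0.975
~~~p = 1 − 0.975 = 0.025
(p (+) (~q (+) (q (+) (q /\ p)))) <-> ~~~p = 1 − |1.000 − 0.025| = 1 − 0.975 = 0.025

0.025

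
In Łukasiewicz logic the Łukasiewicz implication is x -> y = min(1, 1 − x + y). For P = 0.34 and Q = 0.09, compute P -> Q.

0.75

P -> Q = min(1, 1 − 0.34 + 0.09) = min(1, 0.75) = 0.75
For comparison, the Gödel implication (1 if x ≤ y else y) would give 0.09.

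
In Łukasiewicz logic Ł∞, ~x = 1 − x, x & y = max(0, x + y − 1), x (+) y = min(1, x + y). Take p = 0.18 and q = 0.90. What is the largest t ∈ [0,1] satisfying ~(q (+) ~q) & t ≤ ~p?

1.00

~q = 1 − 0.90 = 0.10
q (+) ~q = min(1, 0.90 + 0.10) = min(1, 1.00) = 1.00
~(q (+) ~q) = 1 − 1.00 = 0.00
So the left factor is ~(q (+) ~q) = 0.00.
~p = 1 − 0.18 = 0.82
So the right-hand bound is ~p = 0.82.
The residuum of the Łukasiewicz t-norm gives the supremum: min(1, 1 − 0.00 + 0.82).
1 − 0.00 + 0.82 = 1.82, so t = min(1, 1.82) = 1.00.
Check: 0.00 & 1.00 = max(0, 0.00) = 0.00 ≤ 0.82.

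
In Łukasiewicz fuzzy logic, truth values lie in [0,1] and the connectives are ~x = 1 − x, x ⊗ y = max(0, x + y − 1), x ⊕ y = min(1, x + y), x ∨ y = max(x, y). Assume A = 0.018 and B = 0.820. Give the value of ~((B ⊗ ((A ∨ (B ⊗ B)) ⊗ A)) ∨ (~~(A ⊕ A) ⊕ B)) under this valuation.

B ⊗ B = max(0, 0.820 + 0.820 − 1) = max(0, 0.640) = 0.640
A ∨ (B ⊗ B) = max(0.018, 0.640) = 0.640
(A ∨ (B ⊗ B)) ⊗ A = max(0, 0.640 + 0.018 − 1) = max(0, -0.342) = 0.000
B ⊗ ((A ∨ (B ⊗ B)) ⊗ A) = max(0, 0.820 + 0.000 − 1) = max(0, -0.180) = 0.000
A ⊕ A = min(1, 0.018 + 0.018) = min(1, 0.036) = 0.036
~(A ⊕ A) = 1 − 0.036 = 0.964
~~(A ⊕ A) = 1 − 0.964 = 0.036
~~(A ⊕ A) ⊕ B = min(1, 0.036 + 0.820) = min(1, 0.856) = 0.856
(B ⊗ ((A ∨ (B ⊗ B)) ⊗ A)) ∨ (~~(A ⊕ A) ⊕ B) = max(0.000, 0.856) = 0.856
~((B ⊗ ((A ∨ (B ⊗ B)) ⊗ A)) ∨ (~~(A ⊕ A) ⊕ B)) = 1 − 0.856 = 0.144

0.144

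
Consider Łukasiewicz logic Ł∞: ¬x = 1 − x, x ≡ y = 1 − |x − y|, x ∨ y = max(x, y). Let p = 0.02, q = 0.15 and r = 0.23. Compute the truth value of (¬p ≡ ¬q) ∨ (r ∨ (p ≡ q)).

¬p = 1 − 0.02 = 0.98
¬q = 1 − 0.15 = 0.85
¬p ≡ ¬q = 1 − |0.98 − 0.85| = 1 − 0.13 = 0.87
p ≡ q = 1 − |0.02 − 0.15| = 1 − 0.13 = 0.87
r ∨ (p ≡ q) = max(0.23, 0.87) = 0.87
(¬p ≡ ¬q) ∨ (r ∨ (p ≡ q)) = max(0.87, 0.87) = 0.87

0.87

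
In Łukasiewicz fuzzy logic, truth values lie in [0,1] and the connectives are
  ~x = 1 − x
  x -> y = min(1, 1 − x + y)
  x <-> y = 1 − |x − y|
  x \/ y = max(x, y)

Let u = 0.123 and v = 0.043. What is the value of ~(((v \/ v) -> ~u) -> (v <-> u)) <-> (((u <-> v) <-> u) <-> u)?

0.160

v \/ v = max(0.043, 0.043) = 0.043
~u = 1 − 0.123 = 0.877
(v \/ v) -> ~u = min(1, 1 − 0.043 + 0.877) = min(1, 1.834) = 1.000
v <-> u = 1 − |0.043 − 0.123| = 1 − 0.080 = 0.920
((v \/ v) -> ~u) -> (v <-> u) = min(1, 1 − 1.000 + 0.920) = min(1, 0.920) = 0.920
~(((v \/ v) -> ~u) -> (v <-> u)) = 1 − 0.920 = 0.080
u <-> v = 1 − |0.123 − 0.043| = 1 − 0.080 = 0.920
(u <-> v) <-> u = 1 − |0.920 − 0.123| = 1 − 0.797 = 0.203
((u <-> v) <-> u) <-> u = 1 − |0.203 − 0.123| = 1 − 0.080 = 0.920
~(((v \/ v) -> ~u) -> (v <-> u)) <-> (((u <-> v) <-> u) <-> u) = 1 − |0.080 − 0.920| = 1 − 0.840 = 0.160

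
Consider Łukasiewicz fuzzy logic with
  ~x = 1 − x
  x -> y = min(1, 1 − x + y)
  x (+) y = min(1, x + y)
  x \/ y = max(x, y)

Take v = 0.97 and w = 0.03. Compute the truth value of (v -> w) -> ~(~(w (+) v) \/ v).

0.97

v -> w = min(1, 1 − 0.97 + 0.03) = min(1, 0.06) = 0.06
w (+) v = min(1, 0.03 + 0.97) = min(1, 1.00) = 1.00
~(w (+) v) = 1 − 1.00 = 0.00
~(w (+) v) \/ v = max(0.00, 0.97) = 0.97
~(~(w (+) v) \/ v) = 1 − 0.97 = 0.03
(v -> w) -> ~(~(w (+) v) \/ v) = min(1, 1 − 0.06 + 0.03) = min(1, 0.97) = 0.97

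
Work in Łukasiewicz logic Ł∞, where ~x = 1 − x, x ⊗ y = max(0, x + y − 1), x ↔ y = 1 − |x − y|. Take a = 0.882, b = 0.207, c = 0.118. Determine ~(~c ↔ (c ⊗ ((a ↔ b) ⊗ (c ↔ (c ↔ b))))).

0.882

~c = 1 − 0.118 = 0.882
a ↔ b = 1 − |0.882 − 0.207| = 1 − 0.675 = 0.325
c ↔ b = 1 − |0.118 − 0.207| = 1 − 0.089 = 0.911
c ↔ (c ↔ b) = 1 − |0.118 − 0.911| = 1 − 0.793 = 0.207
(a ↔ b) ⊗ (c ↔ (c ↔ b)) = max(0, 0.325 + 0.207 − 1) = max(0, -0.468) = 0.000
c ⊗ ((a ↔ b) ⊗ (c ↔ (c ↔ b))) = max(0, 0.118 + 0.000 − 1) = max(0, -0.882) = 0.000
~c ↔ (c ⊗ ((a ↔ b) ⊗ (c ↔ (c ↔ b)))) = 1 − |0.882 − 0.000| = 1 − 0.882 = 0.118
~(~c ↔ (c ⊗ ((a ↔ b) ⊗ (c ↔ (c ↔ b))))) = 1 − 0.118 = 0.882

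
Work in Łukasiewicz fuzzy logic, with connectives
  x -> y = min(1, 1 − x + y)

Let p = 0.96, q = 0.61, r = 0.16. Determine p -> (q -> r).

q -> r = min(1, 1 − 0.61 + 0.16) = min(1, 0.55) = 0.55
p -> (q -> r) = min(1, 1 − 0.96 + 0.55) = min(1, 0.59) = 0.59

0.59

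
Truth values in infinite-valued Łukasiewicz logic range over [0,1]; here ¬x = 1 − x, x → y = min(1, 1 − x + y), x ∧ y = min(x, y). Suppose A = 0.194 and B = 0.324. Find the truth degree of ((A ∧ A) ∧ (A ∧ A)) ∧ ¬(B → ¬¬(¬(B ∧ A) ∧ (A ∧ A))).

0.130

A ∧ A = min(0.194, 0.194) = 0.194
(A ∧ A) ∧ (A ∧ A) = min(0.194, 0.194) = 0.194
B ∧ A = min(0.324, 0.194) = 0.194
¬(B ∧ A) = 1 − 0.194 = 0.806
¬(B ∧ A) ∧ (A ∧ A) = min(0.806, 0.194) = 0.194
¬(¬(B ∧ A) ∧ (A ∧ A)) = 1 − 0.194 = 0.806
¬¬(¬(B ∧ A) ∧ (A ∧ A)) = 1 − 0.806 = 0.194
B → ¬¬(¬(B ∧ A) ∧ (A ∧ A)) = min(1, 1 − 0.324 + 0.194) = min(1, 0.870) = 0.870
¬(B → ¬¬(¬(B ∧ A) ∧ (A ∧ A))) = 1 − 0.870 = 0.130
((A ∧ A) ∧ (A ∧ A)) ∧ ¬(B → ¬¬(¬(B ∧ A) ∧ (A ∧ A))) = min(0.194, 0.130) = 0.130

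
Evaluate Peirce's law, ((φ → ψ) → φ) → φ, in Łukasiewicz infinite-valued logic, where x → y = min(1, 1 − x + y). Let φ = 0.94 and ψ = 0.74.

0.94

φ → ψ = min(1, 1 − 0.94 + 0.74) = min(1, 0.80) = 0.80
(φ → ψ) → φ = min(1, 1 − 0.80 + 0.94) = min(1, 1.14) = 1.00
((φ → ψ) → φ) → φ = min(1, 1 − 1.00 + 0.94) = min(1, 0.94) = 0.94
(The value 0.94 < 1 shows this instance is not satisfied; not a Ł∞-tautology in general.)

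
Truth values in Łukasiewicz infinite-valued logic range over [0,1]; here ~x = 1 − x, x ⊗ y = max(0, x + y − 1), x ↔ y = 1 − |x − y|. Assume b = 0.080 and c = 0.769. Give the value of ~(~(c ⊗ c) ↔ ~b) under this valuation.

c ⊗ c = max(0, 0.769 + 0.769 − 1) = max(0, 0.538) = 0.538
~(c ⊗ c) = 1 − 0.538 = 0.462
~b = 1 − 0.080 = 0.920
~(c ⊗ c) ↔ ~b = 1 − |0.462 − 0.920| = 1 − 0.458 = 0.542
~(~(c ⊗ c) ↔ ~b) = 1 − 0.542 = 0.458

0.458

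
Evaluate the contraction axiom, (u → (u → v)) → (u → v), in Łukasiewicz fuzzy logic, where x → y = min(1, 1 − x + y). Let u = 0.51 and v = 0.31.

u → v = min(1, 1 − 0.51 + 0.31) = min(1, 0.80) = 0.80
u → (u → v) = min(1, 1 − 0.51 + 0.80) = min(1, 1.29) = 1.00
(u → (u → v)) → (u → v) = min(1, 1 − 1.00 + 0.80) = min(1, 0.80) = 0.80
(The value 0.80 < 1 shows this instance is not satisfied; fails in Ł∞ (the t-norm is not idempotent).)

0.80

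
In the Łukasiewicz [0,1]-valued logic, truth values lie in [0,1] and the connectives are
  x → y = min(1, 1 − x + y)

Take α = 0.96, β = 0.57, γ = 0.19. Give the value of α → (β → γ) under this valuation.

0.66

β → γ = min(1, 1 − 0.57 + 0.19) = min(1, 0.62) = 0.62
α → (β → γ) = min(1, 1 − 0.96 + 0.62) = min(1, 0.66) = 0.66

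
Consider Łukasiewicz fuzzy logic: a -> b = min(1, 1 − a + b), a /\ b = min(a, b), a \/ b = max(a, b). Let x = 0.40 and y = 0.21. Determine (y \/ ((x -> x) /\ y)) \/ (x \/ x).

x -> x = min(1, 1 − 0.40 + 0.40) = min(1, 1.00) = 1.00
(x -> x) /\ y = min(1.00, 0.21) = 0.21
y \/ ((x -> x) /\ y) = max(0.21, 0.21) = 0.21
x \/ x = max(0.40, 0.40) = 0.40
(y \/ ((x -> x) /\ y)) \/ (x \/ x) = max(0.21, 0.40) = 0.40

0.40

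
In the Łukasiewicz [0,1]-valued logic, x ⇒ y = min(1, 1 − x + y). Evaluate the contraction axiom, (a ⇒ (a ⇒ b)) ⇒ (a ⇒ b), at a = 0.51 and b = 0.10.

a ⇒ b = min(1, 1 − 0.51 + 0.10) = min(1, 0.59) = 0.59
a ⇒ (a ⇒ b) = min(1, 1 − 0.51 + 0.59) = min(1, 1.08) = 1.00
(a ⇒ (a ⇒ b)) ⇒ (a ⇒ b) = min(1, 1 − 1.00 + 0.59) = min(1, 0.59) = 0.59
(The value 0.59 < 1 shows this instance is not satisfied; fails in Ł∞ (the t-norm is not idempotent).)

0.59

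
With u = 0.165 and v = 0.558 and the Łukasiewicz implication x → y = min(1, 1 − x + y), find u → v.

u → v = min(1, 1 − 0.165 + 0.558) = min(1, 1.393) = 1.000
For comparison, the Gödel implication (1 if x ≤ y else y) would give 1.000.

1.000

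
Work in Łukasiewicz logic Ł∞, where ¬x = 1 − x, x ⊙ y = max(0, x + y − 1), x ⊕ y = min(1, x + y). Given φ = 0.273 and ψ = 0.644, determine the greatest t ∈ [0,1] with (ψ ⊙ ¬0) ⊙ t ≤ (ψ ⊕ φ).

¬0 = 1 − 0.000 = 1.000
ψ ⊙ ¬0 = max(0, 0.644 + 1.000 − 1) = max(0, 0.644) = 0.644
So the left factor is ψ ⊙ ¬0 = 0.644.
ψ ⊕ φ = min(1, 0.644 + 0.273) = min(1, 0.917) = 0.917
So the right-hand bound is ψ ⊕ φ = 0.917.
The residuum of the Łukasiewicz t-norm gives the supremum: min(1, 1 − 0.644 + 0.917).
1 − 0.644 + 0.917 = 1.273, so t = min(1, 1.273) = 1.000.
Check: 0.644 ⊙ 1.000 = max(0, 0.644) = 0.644 ≤ 0.917.

1.000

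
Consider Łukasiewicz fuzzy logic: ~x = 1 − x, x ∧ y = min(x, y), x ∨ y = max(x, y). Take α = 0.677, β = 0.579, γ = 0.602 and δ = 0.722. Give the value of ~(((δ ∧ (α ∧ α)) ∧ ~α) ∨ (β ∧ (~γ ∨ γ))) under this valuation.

0.421

α ∧ α = min(0.677, 0.677) = 0.677
δ ∧ (α ∧ α) = min(0.722, 0.677) = 0.677
~α = 1 − 0.677 = 0.323
(δ ∧ (α ∧ α)) ∧ ~α = min(0.677, 0.323) = 0.323
~γ = 1 − 0.602 = 0.398
~γ ∨ γ = max(0.398, 0.602) = 0.602
β ∧ (~γ ∨ γ) = min(0.579, 0.602) = 0.579
((δ ∧ (α ∧ α)) ∧ ~α) ∨ (β ∧ (~γ ∨ γ)) = max(0.323, 0.579) = 0.579
~(((δ ∧ (α ∧ α)) ∧ ~α) ∨ (β ∧ (~γ ∨ γ))) = 1 − 0.579 = 0.421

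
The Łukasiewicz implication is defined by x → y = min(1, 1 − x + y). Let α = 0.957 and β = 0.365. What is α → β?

α → β = min(1, 1 − 0.957 + 0.365) = min(1, 0.408) = 0.408
For comparison, the Gödel implication (1 if x ≤ y else y) would give 0.365.

0.408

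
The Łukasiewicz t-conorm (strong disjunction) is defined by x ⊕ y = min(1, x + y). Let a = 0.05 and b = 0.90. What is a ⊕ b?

a ⊕ b = min(1, 0.05 + 0.90) = min(1, 0.95) = 0.95
For comparison, the Gödel t-conorm max(x, y) would give 0.90.

0.95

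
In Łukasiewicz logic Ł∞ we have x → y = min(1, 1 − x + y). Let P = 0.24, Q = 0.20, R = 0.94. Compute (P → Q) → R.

0.98

P → Q = min(1, 1 − 0.24 + 0.20) = min(1, 0.96) = 0.96
(P → Q) → R = min(1, 1 − 0.96 + 0.94) = min(1, 0.98) = 0.98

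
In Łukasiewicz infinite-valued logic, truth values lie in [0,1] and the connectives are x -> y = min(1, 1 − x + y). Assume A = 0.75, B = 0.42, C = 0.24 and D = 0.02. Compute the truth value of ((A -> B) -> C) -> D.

A -> B = min(1, 1 − 0.75 + 0.42) = min(1, 0.67) = 0.67
(A -> B) -> C = min(1, 1 − 0.67 + 0.24) = min(1, 0.57) = 0.57
((A -> B) -> C) -> D = min(1, 1 − 0.57 + 0.02) = min(1, 0.45) = 0.45

0.45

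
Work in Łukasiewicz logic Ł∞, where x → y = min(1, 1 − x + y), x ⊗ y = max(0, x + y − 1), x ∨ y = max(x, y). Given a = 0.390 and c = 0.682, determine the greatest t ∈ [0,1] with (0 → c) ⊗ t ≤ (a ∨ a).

0.390

0 → c = min(1, 1 − 0.000 + 0.682) = min(1, 1.682) = 1.000
So the left factor is 0 → c = 1.000.
a ∨ a = max(0.390, 0.390) = 0.390
So the right-hand bound is a ∨ a = 0.390.
The residuum of the Łukasiewicz t-norm gives the supremum: min(1, 1 − 1.000 + 0.390).
1 − 1.000 + 0.390 = 0.390, so t = min(1, 0.390) = 0.390.
Check: 1.000 ⊗ 0.390 = max(0, 0.390) = 0.390 ≤ 0.390.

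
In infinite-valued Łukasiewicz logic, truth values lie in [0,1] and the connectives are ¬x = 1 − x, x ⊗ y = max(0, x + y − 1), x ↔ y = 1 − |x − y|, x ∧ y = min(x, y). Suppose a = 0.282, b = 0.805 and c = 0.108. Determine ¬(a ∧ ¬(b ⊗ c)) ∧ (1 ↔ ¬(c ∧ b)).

b ⊗ c = max(0, 0.805 + 0.108 − 1) = max(0, -0.087) = 0.000
¬(b ⊗ c) = 1 − 0.000 = 1.000
a ∧ ¬(b ⊗ c) = min(0.282, 1.000) = 0.282
¬(a ∧ ¬(b ⊗ c)) = 1 − 0.282 = 0.718
c ∧ b = min(0.108, 0.805) = 0.108
¬(c ∧ b) = 1 − 0.108 = 0.892
1 ↔ ¬(c ∧ b) = 1 − |1.000 − 0.892| = 1 − 0.108 = 0.892
¬(a ∧ ¬(b ⊗ c)) ∧ (1 ↔ ¬(c ∧ b)) = min(0.718, 0.892) = 0.718

0.718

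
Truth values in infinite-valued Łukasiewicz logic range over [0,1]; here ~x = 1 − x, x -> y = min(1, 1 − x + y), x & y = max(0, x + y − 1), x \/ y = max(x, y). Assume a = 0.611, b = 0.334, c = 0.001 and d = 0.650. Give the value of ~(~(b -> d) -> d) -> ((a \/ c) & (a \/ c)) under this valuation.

1.000

b -> d = min(1, 1 − 0.334 + 0.650) = min(1, 1.316) = 1.000
~(b -> d) = 1 − 1.000 = 0.000
~(b -> d) -> d = min(1, 1 − 0.000 + 0.650) = min(1, 1.650) = 1.000
~(~(b -> d) -> d) = 1 − 1.000 = 0.000
a \/ c = max(0.611, 0.001) = 0.611
(a \/ c) & (a \/ c) = max(0, 0.611 + 0.611 − 1) = max(0, 0.222) = 0.222
~(~(b -> d) -> d) -> ((a \/ c) & (a \/ c)) = min(1, 1 − 0.000 + 0.222) = min(1, 1.222) = 1.000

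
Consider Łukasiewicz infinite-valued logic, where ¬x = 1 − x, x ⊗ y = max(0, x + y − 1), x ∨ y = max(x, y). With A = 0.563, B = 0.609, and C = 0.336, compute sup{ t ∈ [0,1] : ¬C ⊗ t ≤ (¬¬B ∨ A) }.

¬C = 1 − 0.336 = 0.664
So the left factor is ¬C = 0.664.
¬B = 1 − 0.609 = 0.391
¬¬B = 1 − 0.391 = 0.609
¬¬B ∨ A = max(0.609, 0.563) = 0.609
So the right-hand bound is ¬¬B ∨ A = 0.609.
The residuum of the Łukasiewicz t-norm gives the supremum: min(1, 1 − 0.664 + 0.609).
1 − 0.664 + 0.609 = 0.945, so t = min(1, 0.945) = 0.945.
Check: 0.664 ⊗ 0.945 = max(0, 0.609) = 0.609 ≤ 0.609.

0.945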